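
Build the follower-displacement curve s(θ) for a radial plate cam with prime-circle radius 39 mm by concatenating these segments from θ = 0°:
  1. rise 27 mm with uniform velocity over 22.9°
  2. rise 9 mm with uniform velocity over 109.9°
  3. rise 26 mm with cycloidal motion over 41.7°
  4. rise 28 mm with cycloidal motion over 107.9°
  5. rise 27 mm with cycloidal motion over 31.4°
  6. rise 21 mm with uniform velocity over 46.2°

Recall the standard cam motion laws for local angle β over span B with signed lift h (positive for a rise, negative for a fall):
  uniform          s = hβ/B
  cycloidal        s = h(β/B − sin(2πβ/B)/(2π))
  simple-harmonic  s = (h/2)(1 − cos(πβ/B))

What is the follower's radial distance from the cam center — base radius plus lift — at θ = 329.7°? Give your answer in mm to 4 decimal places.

seg 1 [0°–22.9°] uniform, h=27: full span → s += 27 → s = 27.0000
seg 2 [22.9°–132.8°] uniform, h=9: full span → s += 9 → s = 36.0000
seg 3 [132.8°–174.5°] cycloidal, h=26: full span → s += 26 → s = 62.0000
seg 4 [174.5°–282.4°] cycloidal, h=28: full span → s += 28 → s = 90.0000
seg 5 [282.4°–313.8°] cycloidal, h=27: full span → s += 27 → s = 117.0000
seg 6 [313.8°–360°] uniform, h=21: θ=329.7° here. β=15.9, B=46.2. 21·15.9/46.2 = 7.2273 → s = 124.2273
radial distance = base radius + s = 39 + 124.2273 = 163.2273

163.2273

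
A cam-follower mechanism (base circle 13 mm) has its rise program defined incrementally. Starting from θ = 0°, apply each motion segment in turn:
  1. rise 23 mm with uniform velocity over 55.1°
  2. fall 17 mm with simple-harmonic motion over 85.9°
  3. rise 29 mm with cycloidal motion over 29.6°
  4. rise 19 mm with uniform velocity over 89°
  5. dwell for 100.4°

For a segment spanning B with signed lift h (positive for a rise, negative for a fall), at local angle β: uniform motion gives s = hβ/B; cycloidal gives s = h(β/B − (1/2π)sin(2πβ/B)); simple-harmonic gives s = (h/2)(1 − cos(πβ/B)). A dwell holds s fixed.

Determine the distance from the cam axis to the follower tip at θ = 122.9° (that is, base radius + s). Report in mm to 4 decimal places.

seg 1 [0°–55.1°] uniform, h=23: full span → s += 23 → s = 23.0000
seg 2 [55.1°–141°] simple-harmonic, h=-17: θ=122.9° here. β=67.8, B=85.9. -17/2·(1 − cos(π·0.7893)) = -15.2047 → s = 7.7953
radial distance = base radius + s = 13 + 7.7953 = 20.7953

20.7953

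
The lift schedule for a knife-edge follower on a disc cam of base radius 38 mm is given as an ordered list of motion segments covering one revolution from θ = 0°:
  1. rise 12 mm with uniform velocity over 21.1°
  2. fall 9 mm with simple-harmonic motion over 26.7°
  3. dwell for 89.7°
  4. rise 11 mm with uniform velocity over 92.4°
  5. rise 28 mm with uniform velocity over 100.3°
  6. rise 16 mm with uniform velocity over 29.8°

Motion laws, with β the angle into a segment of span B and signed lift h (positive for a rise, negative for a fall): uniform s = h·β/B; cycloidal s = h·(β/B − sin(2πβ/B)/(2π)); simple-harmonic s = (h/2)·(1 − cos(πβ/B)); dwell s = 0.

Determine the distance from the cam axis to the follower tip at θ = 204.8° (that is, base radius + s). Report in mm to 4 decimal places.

seg 1 [0°–21.1°] uniform, h=12: full span → s += 12 → s = 12.0000
seg 2 [21.1°–47.8°] simple-harmonic, h=-9: full span → s += -9 → s = 3.0000
seg 3 [47.8°–137.5°] dwell: s stays 3.0000
seg 4 [137.5°–229.9°] uniform, h=11: θ=204.8° here. β=67.3, B=92.4. 11·67.3/92.4 = 8.0119 → s = 11.0119
radial distance = base radius + s = 38 + 11.0119 = 49.0119

49.0119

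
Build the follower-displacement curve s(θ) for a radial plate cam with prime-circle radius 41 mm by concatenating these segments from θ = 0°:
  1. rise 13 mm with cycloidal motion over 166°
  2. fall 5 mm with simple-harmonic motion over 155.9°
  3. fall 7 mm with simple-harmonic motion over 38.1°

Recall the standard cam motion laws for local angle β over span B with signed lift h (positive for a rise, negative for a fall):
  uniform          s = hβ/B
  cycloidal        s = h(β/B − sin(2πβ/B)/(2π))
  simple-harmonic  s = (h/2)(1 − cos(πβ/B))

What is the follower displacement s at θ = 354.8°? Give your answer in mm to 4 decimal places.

seg 1 [0°–166°] cycloidal, h=13: full span → s += 13 → s = 13.0000
seg 2 [166°–321.9°] simple-harmonic, h=-5: full span → s += -5 → s = 8.0000
seg 3 [321.9°–360°] simple-harmonic, h=-7: θ=354.8° here. β=32.9, B=38.1. -7/2·(1 − cos(π·0.8635)) = -6.6832 → s = 1.3168

1.3168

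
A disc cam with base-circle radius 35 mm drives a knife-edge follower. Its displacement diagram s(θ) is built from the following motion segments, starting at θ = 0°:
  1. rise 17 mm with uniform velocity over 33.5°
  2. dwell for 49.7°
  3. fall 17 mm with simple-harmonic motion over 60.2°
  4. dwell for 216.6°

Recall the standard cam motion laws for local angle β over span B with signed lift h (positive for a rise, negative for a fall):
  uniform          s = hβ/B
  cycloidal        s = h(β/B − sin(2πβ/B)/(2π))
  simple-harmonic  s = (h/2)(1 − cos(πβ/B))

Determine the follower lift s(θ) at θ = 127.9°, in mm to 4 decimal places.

seg 1 [0°–33.5°] uniform, h=17: full span → s += 17 → s = 17.0000
seg 2 [33.5°–83.2°] dwell: s stays 17.0000
seg 3 [83.2°–143.4°] simple-harmonic, h=-17: θ=127.9° here. β=44.7, B=60.2. -17/2·(1 − cos(π·0.7425)) = -14.3676 → s = 2.6324

2.6324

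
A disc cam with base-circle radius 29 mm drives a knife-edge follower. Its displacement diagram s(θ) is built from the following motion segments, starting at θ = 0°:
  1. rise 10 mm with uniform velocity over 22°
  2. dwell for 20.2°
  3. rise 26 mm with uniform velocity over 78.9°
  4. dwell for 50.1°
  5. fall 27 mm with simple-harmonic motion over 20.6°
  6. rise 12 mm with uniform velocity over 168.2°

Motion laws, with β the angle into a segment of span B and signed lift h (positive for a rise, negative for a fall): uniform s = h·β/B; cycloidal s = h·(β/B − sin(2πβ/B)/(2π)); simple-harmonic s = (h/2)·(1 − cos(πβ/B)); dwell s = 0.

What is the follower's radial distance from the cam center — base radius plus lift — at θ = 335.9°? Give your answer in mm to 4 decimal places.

seg 1 [0°–22°] uniform, h=10: full span → s += 10 → s = 10.0000
seg 2 [22°–42.2°] dwell: s stays 10.0000
seg 3 [42.2°–121.1°] uniform, h=26: full span → s += 26 → s = 36.0000
seg 4 [121.1°–171.2°] dwell: s stays 36.0000
seg 5 [171.2°–191.8°] simple-harmonic, h=-27: full span → s += -27 → s = 9.0000
seg 6 [191.8°–360°] uniform, h=12: θ=335.9° here. β=144.1, B=168.2. 12·144.1/168.2 = 10.2806 → s = 19.2806
radial distance = base radius + s = 29 + 19.2806 = 48.2806

48.2806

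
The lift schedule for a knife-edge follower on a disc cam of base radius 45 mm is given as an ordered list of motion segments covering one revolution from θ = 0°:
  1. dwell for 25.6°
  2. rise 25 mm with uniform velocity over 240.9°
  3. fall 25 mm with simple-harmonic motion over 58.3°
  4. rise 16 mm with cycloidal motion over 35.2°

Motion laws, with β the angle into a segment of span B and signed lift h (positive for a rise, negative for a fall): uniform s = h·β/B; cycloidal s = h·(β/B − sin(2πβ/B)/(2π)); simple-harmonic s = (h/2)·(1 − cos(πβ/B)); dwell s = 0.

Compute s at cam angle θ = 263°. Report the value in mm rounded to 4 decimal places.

seg 1 [0°–25.6°] dwell: s stays 0.0000
seg 2 [25.6°–266.5°] uniform, h=25: θ=263° here. β=237.4, B=240.9. 25·237.4/240.9 = 24.6368 → s = 24.6368

24.6368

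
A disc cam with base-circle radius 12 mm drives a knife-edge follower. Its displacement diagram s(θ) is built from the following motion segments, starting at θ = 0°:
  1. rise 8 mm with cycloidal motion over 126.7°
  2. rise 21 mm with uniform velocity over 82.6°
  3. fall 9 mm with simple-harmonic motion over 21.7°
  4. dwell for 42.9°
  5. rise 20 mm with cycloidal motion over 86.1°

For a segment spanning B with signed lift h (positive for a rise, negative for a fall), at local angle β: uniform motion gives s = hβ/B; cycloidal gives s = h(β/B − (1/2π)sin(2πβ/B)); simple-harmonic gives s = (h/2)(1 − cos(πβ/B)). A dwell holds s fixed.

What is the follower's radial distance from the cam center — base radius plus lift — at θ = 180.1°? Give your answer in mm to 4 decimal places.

seg 1 [0°–126.7°] cycloidal, h=8: full span → s += 8 → s = 8.0000
seg 2 [126.7°–209.3°] uniform, h=21: θ=180.1° here. β=53.4, B=82.6. 21·53.4/82.6 = 13.5763 → s = 21.5763
radial distance = base radius + s = 12 + 21.5763 = 33.5763

33.5763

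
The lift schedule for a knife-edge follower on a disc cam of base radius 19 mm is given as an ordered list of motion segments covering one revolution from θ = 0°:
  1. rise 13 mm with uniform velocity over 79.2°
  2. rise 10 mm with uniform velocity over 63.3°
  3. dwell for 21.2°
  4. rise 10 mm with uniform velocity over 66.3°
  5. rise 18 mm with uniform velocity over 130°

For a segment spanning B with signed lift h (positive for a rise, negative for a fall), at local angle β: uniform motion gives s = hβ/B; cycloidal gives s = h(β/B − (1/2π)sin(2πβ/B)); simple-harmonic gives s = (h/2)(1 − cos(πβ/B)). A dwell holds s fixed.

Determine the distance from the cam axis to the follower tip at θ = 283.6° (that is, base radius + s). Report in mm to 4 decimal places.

seg 1 [0°–79.2°] uniform, h=13: full span → s += 13 → s = 13.0000
seg 2 [79.2°–142.5°] uniform, h=10: full span → s += 10 → s = 23.0000
seg 3 [142.5°–163.7°] dwell: s stays 23.0000
seg 4 [163.7°–230°] uniform, h=10: full span → s += 10 → s = 33.0000
seg 5 [230°–360°] uniform, h=18: θ=283.6° here. β=53.6, B=130. 18·53.6/130 = 7.4215 → s = 40.4215
radial distance = base radius + s = 19 + 40.4215 = 59.4215

59.4215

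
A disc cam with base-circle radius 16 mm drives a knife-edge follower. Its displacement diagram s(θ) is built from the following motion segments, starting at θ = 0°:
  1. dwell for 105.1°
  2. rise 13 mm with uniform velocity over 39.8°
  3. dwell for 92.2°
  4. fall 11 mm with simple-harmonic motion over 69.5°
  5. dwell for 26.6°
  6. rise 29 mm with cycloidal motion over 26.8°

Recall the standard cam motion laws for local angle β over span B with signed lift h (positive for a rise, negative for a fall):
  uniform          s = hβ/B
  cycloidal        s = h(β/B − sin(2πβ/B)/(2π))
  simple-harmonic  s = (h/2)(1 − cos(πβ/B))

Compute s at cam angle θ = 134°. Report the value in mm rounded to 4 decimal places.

seg 1 [0°–105.1°] dwell: s stays 0.0000
seg 2 [105.1°–144.9°] uniform, h=13: θ=134° here. β=28.9, B=39.8. 13·28.9/39.8 = 9.4397 → s = 9.4397

9.4397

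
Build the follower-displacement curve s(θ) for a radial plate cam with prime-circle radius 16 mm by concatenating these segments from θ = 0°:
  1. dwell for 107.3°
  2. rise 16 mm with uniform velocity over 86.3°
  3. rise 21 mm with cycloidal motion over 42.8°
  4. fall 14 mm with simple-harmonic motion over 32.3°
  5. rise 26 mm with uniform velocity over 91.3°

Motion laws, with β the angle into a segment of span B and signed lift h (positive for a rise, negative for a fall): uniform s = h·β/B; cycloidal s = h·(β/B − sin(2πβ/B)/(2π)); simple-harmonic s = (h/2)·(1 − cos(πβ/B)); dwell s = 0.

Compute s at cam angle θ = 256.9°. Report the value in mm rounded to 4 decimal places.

seg 1 [0°–107.3°] dwell: s stays 0.0000
seg 2 [107.3°–193.6°] uniform, h=16: full span → s += 16 → s = 16.0000
seg 3 [193.6°–236.4°] cycloidal, h=21: full span → s += 21 → s = 37.0000
seg 4 [236.4°–268.7°] simple-harmonic, h=-14: θ=256.9° here. β=20.5, B=32.3. -14/2·(1 − cos(π·0.6347)) = -9.8741 → s = 27.1259

27.1259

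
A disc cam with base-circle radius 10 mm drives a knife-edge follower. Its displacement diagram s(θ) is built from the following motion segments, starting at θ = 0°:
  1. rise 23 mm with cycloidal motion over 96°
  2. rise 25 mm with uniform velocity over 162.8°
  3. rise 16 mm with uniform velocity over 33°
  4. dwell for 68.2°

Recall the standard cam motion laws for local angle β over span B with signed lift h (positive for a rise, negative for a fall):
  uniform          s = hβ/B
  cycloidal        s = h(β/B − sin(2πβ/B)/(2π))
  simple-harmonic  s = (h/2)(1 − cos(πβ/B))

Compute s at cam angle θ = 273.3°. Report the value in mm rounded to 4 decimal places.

seg 1 [0°–96°] cycloidal, h=23: full span → s += 23 → s = 23.0000
seg 2 [96°–258.8°] uniform, h=25: full span → s += 25 → s = 48.0000
seg 3 [258.8°–291.8°] uniform, h=16: θ=273.3° here. β=14.5, B=33. 16·14.5/33 = 7.0303 → s = 55.0303

55.0303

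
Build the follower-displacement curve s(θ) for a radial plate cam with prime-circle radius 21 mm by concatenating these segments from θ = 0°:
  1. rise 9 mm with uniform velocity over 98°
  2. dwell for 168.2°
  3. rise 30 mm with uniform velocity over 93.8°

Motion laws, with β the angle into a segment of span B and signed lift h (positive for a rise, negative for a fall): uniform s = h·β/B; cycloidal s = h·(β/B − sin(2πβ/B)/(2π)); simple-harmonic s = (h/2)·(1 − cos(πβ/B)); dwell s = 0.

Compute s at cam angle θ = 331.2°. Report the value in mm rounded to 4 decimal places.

seg 1 [0°–98°] uniform, h=9: full span → s += 9 → s = 9.0000
seg 2 [98°–266.2°] dwell: s stays 9.0000
seg 3 [266.2°–360°] uniform, h=30: θ=331.2° here. β=65, B=93.8. 30·65/93.8 = 20.7889 → s = 29.7889

29.7889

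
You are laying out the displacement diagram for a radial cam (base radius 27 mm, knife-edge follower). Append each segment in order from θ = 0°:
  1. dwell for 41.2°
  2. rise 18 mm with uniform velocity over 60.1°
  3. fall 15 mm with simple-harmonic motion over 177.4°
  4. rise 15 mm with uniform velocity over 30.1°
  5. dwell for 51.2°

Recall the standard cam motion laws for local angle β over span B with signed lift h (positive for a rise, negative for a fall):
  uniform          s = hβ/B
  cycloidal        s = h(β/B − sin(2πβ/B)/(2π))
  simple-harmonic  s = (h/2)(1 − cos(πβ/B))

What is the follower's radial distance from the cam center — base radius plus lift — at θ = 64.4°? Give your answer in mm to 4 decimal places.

seg 1 [0°–41.2°] dwell: s stays 0.0000
seg 2 [41.2°–101.3°] uniform, h=18: θ=64.4° here. β=23.2, B=60.1. 18·23.2/60.1 = 6.9484 → s = 6.9484
radial distance = base radius + s = 27 + 6.9484 = 33.9484

33.9484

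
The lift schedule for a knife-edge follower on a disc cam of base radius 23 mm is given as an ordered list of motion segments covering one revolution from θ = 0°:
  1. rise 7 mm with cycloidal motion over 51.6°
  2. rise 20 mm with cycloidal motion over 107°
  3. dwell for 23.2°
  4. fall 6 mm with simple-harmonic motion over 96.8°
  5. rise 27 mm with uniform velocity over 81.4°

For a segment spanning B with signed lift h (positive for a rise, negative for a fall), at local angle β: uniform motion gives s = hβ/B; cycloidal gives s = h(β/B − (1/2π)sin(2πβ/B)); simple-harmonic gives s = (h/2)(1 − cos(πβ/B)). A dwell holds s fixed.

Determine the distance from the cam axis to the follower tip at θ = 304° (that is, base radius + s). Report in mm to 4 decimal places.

seg 1 [0°–51.6°] cycloidal, h=7: full span → s += 7 → s = 7.0000
seg 2 [51.6°–158.6°] cycloidal, h=20: full span → s += 20 → s = 27.0000
seg 3 [158.6°–181.8°] dwell: s stays 27.0000
seg 4 [181.8°–278.6°] simple-harmonic, h=-6: full span → s += -6 → s = 21.0000
seg 5 [278.6°–360°] uniform, h=27: θ=304° here. β=25.4, B=81.4. 27·25.4/81.4 = 8.4251 → s = 29.4251
radial distance = base radius + s = 23 + 29.4251 = 52.4251

52.4251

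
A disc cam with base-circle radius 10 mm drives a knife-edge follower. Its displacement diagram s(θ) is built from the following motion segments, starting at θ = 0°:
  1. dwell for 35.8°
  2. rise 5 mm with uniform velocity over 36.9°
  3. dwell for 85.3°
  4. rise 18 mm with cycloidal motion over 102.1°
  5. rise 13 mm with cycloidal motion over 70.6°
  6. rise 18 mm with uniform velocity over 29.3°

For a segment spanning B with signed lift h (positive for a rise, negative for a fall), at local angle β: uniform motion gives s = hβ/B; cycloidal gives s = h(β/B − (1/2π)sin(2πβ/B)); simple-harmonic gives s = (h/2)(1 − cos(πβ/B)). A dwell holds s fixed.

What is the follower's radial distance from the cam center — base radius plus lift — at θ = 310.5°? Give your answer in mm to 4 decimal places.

seg 1 [0°–35.8°] dwell: s stays 0.0000
seg 2 [35.8°–72.7°] uniform, h=5: full span → s += 5 → s = 5.0000
seg 3 [72.7°–158°] dwell: s stays 5.0000
seg 4 [158°–260.1°] cycloidal, h=18: full span → s += 18 → s = 23.0000
seg 5 [260.1°–330.7°] cycloidal, h=13: θ=310.5° here. β=50.4, B=70.6. 13·(0.7139 − sin(2π·0.7139)/(2π)) = 11.2964 → s = 34.2964
radial distance = base radius + s = 10 + 34.2964 = 44.2964

44.2964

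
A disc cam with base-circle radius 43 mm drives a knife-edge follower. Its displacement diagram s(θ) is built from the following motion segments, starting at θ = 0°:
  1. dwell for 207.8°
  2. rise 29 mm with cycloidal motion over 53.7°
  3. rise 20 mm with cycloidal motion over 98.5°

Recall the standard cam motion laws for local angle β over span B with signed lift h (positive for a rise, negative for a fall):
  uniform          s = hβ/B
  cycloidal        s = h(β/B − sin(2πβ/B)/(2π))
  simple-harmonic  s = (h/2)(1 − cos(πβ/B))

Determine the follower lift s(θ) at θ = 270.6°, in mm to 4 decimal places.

seg 1 [0°–207.8°] dwell: s stays 0.0000
seg 2 [207.8°–261.5°] cycloidal, h=29: full span → s += 29 → s = 29.0000
seg 3 [261.5°–360°] cycloidal, h=20: θ=270.6° here. β=9.1, B=98.5. 20·(0.0924 − sin(2π·0.0924)/(2π)) = 0.1020 → s = 29.1020

29.1020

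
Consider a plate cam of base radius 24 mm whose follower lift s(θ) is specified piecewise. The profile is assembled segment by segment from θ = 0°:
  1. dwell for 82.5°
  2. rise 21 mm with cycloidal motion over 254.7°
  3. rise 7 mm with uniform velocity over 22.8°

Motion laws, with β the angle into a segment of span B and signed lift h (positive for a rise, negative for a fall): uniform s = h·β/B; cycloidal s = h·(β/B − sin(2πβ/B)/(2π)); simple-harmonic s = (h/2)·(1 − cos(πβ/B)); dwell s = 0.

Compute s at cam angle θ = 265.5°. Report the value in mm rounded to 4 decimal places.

seg 1 [0°–82.5°] dwell: s stays 0.0000
seg 2 [82.5°–337.2°] cycloidal, h=21: θ=265.5° here. β=183, B=254.7. 21·(0.7185 − sin(2π·0.7185)/(2π)) = 18.3653 → s = 18.3653

18.3653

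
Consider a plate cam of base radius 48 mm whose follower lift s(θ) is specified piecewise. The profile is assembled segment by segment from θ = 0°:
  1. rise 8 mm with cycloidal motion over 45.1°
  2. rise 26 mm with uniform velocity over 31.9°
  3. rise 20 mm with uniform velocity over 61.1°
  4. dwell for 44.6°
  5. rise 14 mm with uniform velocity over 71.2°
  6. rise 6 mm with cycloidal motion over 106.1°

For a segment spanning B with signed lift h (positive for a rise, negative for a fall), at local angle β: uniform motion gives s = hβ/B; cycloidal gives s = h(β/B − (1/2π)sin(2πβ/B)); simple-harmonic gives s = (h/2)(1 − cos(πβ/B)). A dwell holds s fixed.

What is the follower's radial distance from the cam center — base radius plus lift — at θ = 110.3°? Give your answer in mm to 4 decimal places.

seg 1 [0°–45.1°] cycloidal, h=8: full span → s += 8 → s = 8.0000
seg 2 [45.1°–77°] uniform, h=26: full span → s += 26 → s = 34.0000
seg 3 [77°–138.1°] uniform, h=20: θ=110.3° here. β=33.3, B=61.1. 20·33.3/61.1 = 10.9002 → s = 44.9002
radial distance = base radius + s = 48 + 44.9002 = 92.9002

92.9002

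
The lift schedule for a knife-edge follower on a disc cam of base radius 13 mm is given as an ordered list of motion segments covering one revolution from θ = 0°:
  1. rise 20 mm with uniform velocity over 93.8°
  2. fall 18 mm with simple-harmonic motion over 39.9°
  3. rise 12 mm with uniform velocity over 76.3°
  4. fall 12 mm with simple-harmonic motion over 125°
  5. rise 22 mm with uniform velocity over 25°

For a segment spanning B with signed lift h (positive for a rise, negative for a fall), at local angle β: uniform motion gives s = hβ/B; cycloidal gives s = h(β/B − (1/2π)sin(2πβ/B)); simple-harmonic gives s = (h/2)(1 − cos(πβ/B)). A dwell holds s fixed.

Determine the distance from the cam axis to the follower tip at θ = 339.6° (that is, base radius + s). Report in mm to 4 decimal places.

seg 1 [0°–93.8°] uniform, h=20: full span → s += 20 → s = 20.0000
seg 2 [93.8°–133.7°] simple-harmonic, h=-18: full span → s += -18 → s = 2.0000
seg 3 [133.7°–210°] uniform, h=12: full span → s += 12 → s = 14.0000
seg 4 [210°–335°] simple-harmonic, h=-12: full span → s += -12 → s = 2.0000
seg 5 [335°–360°] uniform, h=22: θ=339.6° here. β=4.6, B=25. 22·4.6/25 = 4.0480 → s = 6.0480
radial distance = base radius + s = 13 + 6.0480 = 19.0480

19.0480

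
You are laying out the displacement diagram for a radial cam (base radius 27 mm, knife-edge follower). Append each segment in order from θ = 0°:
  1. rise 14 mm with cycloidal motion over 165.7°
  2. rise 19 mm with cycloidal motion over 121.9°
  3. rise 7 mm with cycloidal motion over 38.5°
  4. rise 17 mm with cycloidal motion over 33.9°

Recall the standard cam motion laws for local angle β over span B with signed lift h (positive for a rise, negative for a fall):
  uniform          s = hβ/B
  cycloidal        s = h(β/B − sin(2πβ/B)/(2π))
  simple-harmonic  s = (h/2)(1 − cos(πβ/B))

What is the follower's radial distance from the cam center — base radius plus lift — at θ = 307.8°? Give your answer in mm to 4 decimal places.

seg 1 [0°–165.7°] cycloidal, h=14: full span → s += 14 → s = 14.0000
seg 2 [165.7°–287.6°] cycloidal, h=19: full span → s += 19 → s = 33.0000
seg 3 [287.6°–326.1°] cycloidal, h=7: θ=307.8° here. β=20.2, B=38.5. 7·(0.5247 − sin(2π·0.5247)/(2π)) = 3.8448 → s = 36.8448
radial distance = base radius + s = 27 + 36.8448 = 63.8448

63.8448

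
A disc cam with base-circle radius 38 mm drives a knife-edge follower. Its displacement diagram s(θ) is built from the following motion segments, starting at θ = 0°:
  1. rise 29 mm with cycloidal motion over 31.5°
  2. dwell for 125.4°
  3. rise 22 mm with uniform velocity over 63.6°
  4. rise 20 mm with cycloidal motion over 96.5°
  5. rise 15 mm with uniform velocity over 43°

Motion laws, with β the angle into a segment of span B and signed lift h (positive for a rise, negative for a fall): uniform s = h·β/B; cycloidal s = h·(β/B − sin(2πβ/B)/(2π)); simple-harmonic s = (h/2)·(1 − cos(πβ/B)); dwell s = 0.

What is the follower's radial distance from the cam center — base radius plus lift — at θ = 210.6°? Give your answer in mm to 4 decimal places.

seg 1 [0°–31.5°] cycloidal, h=29: full span → s += 29 → s = 29.0000
seg 2 [31.5°–156.9°] dwell: s stays 29.0000
seg 3 [156.9°–220.5°] uniform, h=22: θ=210.6° here. β=53.7, B=63.6. 22·53.7/63.6 = 18.5755 → s = 47.5755
radial distance = base radius + s = 38 + 47.5755 = 85.5755

85.5755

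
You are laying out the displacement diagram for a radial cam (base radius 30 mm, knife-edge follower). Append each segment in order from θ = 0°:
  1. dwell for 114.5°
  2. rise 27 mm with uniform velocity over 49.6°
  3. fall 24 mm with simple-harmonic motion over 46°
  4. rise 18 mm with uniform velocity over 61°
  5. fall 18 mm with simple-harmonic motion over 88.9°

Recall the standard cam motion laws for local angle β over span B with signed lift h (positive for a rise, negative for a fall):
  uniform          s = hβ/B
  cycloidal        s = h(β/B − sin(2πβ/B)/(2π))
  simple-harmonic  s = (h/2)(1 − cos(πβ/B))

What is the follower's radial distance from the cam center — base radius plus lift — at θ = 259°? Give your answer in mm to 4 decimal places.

seg 1 [0°–114.5°] dwell: s stays 0.0000
seg 2 [114.5°–164.1°] uniform, h=27: full span → s += 27 → s = 27.0000
seg 3 [164.1°–210.1°] simple-harmonic, h=-24: full span → s += -24 → s = 3.0000
seg 4 [210.1°–271.1°] uniform, h=18: θ=259° here. β=48.9, B=61. 18·48.9/61 = 14.4295 → s = 17.4295
radial distance = base radius + s = 30 + 17.4295 = 47.4295

47.4295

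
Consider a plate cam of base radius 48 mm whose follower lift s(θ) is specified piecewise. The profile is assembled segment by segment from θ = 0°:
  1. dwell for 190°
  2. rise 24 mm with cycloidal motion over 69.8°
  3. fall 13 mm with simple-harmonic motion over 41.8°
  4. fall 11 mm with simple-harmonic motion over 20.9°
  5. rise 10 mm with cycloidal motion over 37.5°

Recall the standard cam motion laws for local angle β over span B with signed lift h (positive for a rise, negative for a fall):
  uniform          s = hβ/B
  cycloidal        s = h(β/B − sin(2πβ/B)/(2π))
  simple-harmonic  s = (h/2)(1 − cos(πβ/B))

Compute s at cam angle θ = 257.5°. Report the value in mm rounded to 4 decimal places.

seg 1 [0°–190°] dwell: s stays 0.0000
seg 2 [190°–259.8°] cycloidal, h=24: θ=257.5° here. β=67.5, B=69.8. 24·(0.9670 − sin(2π·0.9670)/(2π)) = 23.9944 → s = 23.9944

23.9944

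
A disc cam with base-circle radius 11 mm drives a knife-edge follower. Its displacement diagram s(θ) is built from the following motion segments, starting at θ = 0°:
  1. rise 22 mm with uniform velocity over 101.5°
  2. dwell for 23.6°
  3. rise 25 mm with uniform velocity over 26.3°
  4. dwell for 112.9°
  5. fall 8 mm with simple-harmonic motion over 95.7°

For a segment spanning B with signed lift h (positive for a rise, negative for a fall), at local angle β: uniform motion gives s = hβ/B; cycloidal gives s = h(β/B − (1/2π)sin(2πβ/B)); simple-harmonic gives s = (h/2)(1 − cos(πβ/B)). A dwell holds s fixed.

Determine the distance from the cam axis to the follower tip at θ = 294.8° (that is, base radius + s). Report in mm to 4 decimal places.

seg 1 [0°–101.5°] uniform, h=22: full span → s += 22 → s = 22.0000
seg 2 [101.5°–125.1°] dwell: s stays 22.0000
seg 3 [125.1°–151.4°] uniform, h=25: full span → s += 25 → s = 47.0000
seg 4 [151.4°–264.3°] dwell: s stays 47.0000
seg 5 [264.3°–360°] simple-harmonic, h=-8: θ=294.8° here. β=30.5, B=95.7. -8/2·(1 − cos(π·0.3187)) = -1.8430 → s = 45.1570
radial distance = base radius + s = 11 + 45.1570 = 56.1570

56.1570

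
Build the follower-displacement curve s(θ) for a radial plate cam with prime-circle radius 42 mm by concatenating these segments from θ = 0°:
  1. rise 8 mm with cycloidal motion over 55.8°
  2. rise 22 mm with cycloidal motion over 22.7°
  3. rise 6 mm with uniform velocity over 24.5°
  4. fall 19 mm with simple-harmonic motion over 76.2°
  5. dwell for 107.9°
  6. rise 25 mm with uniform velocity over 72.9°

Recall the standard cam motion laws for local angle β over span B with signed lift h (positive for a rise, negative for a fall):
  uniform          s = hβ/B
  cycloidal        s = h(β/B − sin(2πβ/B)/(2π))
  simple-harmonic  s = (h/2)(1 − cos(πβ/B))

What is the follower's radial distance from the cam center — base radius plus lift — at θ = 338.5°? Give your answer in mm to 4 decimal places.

seg 1 [0°–55.8°] cycloidal, h=8: full span → s += 8 → s = 8.0000
seg 2 [55.8°–78.5°] cycloidal, h=22: full span → s += 22 → s = 30.0000
seg 3 [78.5°–103°] uniform, h=6: full span → s += 6 → s = 36.0000
seg 4 [103°–179.2°] simple-harmonic, h=-19: full span → s += -19 → s = 17.0000
seg 5 [179.2°–287.1°] dwell: s stays 17.0000
seg 6 [287.1°–360°] uniform, h=25: θ=338.5° here. β=51.4, B=72.9. 25·51.4/72.9 = 17.6269 → s = 34.6269
radial distance = base radius + s = 42 + 34.6269 = 76.6269

76.6269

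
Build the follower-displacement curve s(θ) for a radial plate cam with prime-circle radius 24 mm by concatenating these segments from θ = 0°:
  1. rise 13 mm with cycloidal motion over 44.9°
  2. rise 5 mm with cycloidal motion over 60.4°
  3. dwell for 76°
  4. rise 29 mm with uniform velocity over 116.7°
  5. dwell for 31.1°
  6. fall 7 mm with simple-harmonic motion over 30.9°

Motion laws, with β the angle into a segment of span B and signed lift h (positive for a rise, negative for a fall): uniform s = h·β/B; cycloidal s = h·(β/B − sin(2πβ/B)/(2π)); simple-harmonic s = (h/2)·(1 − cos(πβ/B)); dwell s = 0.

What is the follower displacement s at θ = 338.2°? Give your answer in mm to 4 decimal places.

seg 1 [0°–44.9°] cycloidal, h=13: full span → s += 13 → s = 13.0000
seg 2 [44.9°–105.3°] cycloidal, h=5: full span → s += 5 → s = 18.0000
seg 3 [105.3°–181.3°] dwell: s stays 18.0000
seg 4 [181.3°–298°] uniform, h=29: full span → s += 29 → s = 47.0000
seg 5 [298°–329.1°] dwell: s stays 47.0000
seg 6 [329.1°–360°] simple-harmonic, h=-7: θ=338.2° here. β=9.1, B=30.9. -7/2·(1 − cos(π·0.2945)) = -1.3941 → s = 45.6059

45.6059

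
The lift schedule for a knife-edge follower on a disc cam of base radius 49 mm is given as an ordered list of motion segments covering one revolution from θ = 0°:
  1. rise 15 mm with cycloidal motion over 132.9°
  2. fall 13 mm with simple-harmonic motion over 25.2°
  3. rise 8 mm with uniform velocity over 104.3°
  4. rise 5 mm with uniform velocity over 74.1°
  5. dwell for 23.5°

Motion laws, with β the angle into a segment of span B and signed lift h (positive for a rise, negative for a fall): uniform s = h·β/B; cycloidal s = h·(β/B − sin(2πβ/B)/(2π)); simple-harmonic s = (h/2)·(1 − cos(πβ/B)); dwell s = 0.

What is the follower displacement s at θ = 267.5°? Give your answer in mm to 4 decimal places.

seg 1 [0°–132.9°] cycloidal, h=15: full span → s += 15 → s = 15.0000
seg 2 [132.9°–158.1°] simple-harmonic, h=-13: full span → s += -13 → s = 2.0000
seg 3 [158.1°–262.4°] uniform, h=8: full span → s += 8 → s = 10.0000
seg 4 [262.4°–336.5°] uniform, h=5: θ=267.5° here. β=5.1, B=74.1. 5·5.1/74.1 = 0.3441 → s = 10.3441

10.3441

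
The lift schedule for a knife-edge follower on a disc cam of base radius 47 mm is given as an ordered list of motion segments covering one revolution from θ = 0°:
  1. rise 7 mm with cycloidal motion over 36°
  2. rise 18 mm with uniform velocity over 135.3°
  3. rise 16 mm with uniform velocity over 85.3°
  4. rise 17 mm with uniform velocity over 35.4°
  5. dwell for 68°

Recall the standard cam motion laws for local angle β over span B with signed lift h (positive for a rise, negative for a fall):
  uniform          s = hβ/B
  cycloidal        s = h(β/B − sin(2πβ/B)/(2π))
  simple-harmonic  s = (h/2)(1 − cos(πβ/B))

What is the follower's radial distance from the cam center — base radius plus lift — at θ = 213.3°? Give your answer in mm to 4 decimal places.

seg 1 [0°–36°] cycloidal, h=7: full span → s += 7 → s = 7.0000
seg 2 [36°–171.3°] uniform, h=18: full span → s += 18 → s = 25.0000
seg 3 [171.3°–256.6°] uniform, h=16: θ=213.3° here. β=42, B=85.3. 16·42/85.3 = 7.8781 → s = 32.8781
radial distance = base radius + s = 47 + 32.8781 = 79.8781

79.8781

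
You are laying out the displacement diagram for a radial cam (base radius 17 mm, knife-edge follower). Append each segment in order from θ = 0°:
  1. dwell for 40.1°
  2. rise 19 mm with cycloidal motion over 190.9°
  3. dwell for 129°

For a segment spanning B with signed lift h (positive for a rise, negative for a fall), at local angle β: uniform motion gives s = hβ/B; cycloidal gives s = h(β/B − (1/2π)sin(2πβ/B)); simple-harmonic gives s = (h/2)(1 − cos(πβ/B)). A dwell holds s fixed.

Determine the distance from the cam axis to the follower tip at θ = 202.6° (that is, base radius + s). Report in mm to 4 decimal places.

seg 1 [0°–40.1°] dwell: s stays 0.0000
seg 2 [40.1°–231°] cycloidal, h=19: θ=202.6° here. β=162.5, B=190.9. 19·(0.8512 − sin(2π·0.8512)/(2π)) = 18.6060 → s = 18.6060
radial distance = base radius + s = 17 + 18.6060 = 35.6060

35.6060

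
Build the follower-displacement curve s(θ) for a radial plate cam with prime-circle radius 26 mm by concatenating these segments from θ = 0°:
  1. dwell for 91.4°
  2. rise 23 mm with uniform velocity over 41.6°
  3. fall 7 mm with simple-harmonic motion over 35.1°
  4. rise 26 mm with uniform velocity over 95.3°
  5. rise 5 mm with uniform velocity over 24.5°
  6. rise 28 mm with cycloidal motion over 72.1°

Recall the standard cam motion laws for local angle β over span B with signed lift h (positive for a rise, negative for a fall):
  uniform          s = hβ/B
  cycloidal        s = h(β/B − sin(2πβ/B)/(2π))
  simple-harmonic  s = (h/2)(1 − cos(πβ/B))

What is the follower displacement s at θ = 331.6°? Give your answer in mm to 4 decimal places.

seg 1 [0°–91.4°] dwell: s stays 0.0000
seg 2 [91.4°–133°] uniform, h=23: full span → s += 23 → s = 23.0000
seg 3 [133°–168.1°] simple-harmonic, h=-7: full span → s += -7 → s = 16.0000
seg 4 [168.1°–263.4°] uniform, h=26: full span → s += 26 → s = 42.0000
seg 5 [263.4°–287.9°] uniform, h=5: full span → s += 5 → s = 47.0000
seg 6 [287.9°–360°] cycloidal, h=28: θ=331.6° here. β=43.7, B=72.1. 28·(0.6061 − sin(2π·0.6061)/(2π)) = 19.7265 → s = 66.7265

66.7265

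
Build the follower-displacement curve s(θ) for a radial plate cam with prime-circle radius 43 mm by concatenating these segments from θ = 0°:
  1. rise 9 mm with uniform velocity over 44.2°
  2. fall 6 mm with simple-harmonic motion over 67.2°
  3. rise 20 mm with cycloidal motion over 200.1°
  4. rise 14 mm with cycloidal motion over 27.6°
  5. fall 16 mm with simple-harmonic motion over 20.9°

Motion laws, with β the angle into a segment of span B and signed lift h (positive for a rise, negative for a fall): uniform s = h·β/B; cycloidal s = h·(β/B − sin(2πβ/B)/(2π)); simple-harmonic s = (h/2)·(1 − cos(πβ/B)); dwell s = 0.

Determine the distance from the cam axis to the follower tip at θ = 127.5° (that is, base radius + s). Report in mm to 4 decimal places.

seg 1 [0°–44.2°] uniform, h=9: full span → s += 9 → s = 9.0000
seg 2 [44.2°–111.4°] simple-harmonic, h=-6: full span → s += -6 → s = 3.0000
seg 3 [111.4°–311.5°] cycloidal, h=20: θ=127.5° here. β=16.1, B=200.1. 20·(0.0805 − sin(2π·0.0805)/(2π)) = 0.0677 → s = 3.0677
radial distance = base radius + s = 43 + 3.0677 = 46.0677

46.0677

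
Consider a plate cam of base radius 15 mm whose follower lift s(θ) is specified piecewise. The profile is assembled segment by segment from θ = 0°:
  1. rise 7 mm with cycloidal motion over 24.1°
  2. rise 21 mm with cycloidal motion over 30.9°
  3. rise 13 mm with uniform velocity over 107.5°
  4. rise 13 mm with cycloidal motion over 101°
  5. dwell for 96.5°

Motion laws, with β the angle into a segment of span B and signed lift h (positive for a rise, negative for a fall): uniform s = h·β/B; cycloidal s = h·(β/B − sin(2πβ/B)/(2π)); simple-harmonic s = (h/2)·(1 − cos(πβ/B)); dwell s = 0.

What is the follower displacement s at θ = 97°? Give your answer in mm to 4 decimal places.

seg 1 [0°–24.1°] cycloidal, h=7: full span → s += 7 → s = 7.0000
seg 2 [24.1°–55°] cycloidal, h=21: full span → s += 21 → s = 28.0000
seg 3 [55°–162.5°] uniform, h=13: θ=97° here. β=42, B=107.5. 13·42/107.5 = 5.0791 → s = 33.0791

33.0791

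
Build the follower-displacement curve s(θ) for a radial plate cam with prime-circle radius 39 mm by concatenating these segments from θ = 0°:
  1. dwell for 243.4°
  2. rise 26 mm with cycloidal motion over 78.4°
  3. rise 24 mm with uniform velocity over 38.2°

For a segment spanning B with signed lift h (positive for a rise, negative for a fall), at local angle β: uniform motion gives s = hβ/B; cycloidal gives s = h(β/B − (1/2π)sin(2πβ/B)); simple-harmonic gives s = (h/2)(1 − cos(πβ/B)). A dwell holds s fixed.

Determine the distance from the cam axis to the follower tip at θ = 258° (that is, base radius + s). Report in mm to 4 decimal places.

seg 1 [0°–243.4°] dwell: s stays 0.0000
seg 2 [243.4°–321.8°] cycloidal, h=26: θ=258° here. β=14.6, B=78.4. 26·(0.1862 − sin(2π·0.1862)/(2π)) = 1.0316 → s = 1.0316
radial distance = base radius + s = 39 + 1.0316 = 40.0316

40.0316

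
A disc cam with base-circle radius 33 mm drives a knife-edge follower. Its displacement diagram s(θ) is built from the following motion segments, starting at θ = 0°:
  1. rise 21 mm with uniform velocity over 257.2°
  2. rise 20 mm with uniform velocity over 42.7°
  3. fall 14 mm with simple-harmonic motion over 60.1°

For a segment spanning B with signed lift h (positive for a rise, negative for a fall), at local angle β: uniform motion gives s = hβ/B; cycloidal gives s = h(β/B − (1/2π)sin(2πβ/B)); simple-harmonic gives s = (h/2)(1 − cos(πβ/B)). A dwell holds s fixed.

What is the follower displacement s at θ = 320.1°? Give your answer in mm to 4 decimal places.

seg 1 [0°–257.2°] uniform, h=21: full span → s += 21 → s = 21.0000
seg 2 [257.2°–299.9°] uniform, h=20: full span → s += 20 → s = 41.0000
seg 3 [299.9°–360°] simple-harmonic, h=-14: θ=320.1° here. β=20.2, B=60.1. -14/2·(1 − cos(π·0.3361)) = -3.5529 → s = 37.4471

37.4471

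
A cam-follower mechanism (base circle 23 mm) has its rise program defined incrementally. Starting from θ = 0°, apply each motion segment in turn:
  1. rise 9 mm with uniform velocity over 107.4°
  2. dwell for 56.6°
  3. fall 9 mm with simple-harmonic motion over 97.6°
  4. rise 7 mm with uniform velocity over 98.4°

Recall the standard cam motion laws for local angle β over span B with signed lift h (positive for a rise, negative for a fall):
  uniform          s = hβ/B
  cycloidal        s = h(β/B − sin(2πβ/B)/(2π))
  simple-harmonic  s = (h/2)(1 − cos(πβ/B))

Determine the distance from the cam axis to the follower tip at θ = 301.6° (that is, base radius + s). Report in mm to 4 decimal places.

seg 1 [0°–107.4°] uniform, h=9: full span → s += 9 → s = 9.0000
seg 2 [107.4°–164°] dwell: s stays 9.0000
seg 3 [164°–261.6°] simple-harmonic, h=-9: full span → s += -9 → s = 0.0000
seg 4 [261.6°–360°] uniform, h=7: θ=301.6° here. β=40, B=98.4. 7·40/98.4 = 2.8455 → s = 2.8455
radial distance = base radius + s = 23 + 2.8455 = 25.8455

25.8455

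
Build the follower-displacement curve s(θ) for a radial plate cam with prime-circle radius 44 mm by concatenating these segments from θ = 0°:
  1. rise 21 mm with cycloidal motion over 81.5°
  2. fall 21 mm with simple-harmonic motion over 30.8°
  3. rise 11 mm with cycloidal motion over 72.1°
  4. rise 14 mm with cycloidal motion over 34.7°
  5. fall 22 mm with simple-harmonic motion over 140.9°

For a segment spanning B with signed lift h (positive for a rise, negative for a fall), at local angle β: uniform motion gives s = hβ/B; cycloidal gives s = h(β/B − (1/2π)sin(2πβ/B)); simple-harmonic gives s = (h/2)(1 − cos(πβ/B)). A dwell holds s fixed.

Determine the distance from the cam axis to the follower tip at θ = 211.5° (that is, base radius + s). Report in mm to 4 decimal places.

seg 1 [0°–81.5°] cycloidal, h=21: full span → s += 21 → s = 21.0000
seg 2 [81.5°–112.3°] simple-harmonic, h=-21: full span → s += -21 → s = 0.0000
seg 3 [112.3°–184.4°] cycloidal, h=11: full span → s += 11 → s = 11.0000
seg 4 [184.4°–219.1°] cycloidal, h=14: θ=211.5° here. β=27.1, B=34.7. 14·(0.7810 − sin(2π·0.7810)/(2π)) = 13.1198 → s = 24.1198
radial distance = base radius + s = 44 + 24.1198 = 68.1198

68.1198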